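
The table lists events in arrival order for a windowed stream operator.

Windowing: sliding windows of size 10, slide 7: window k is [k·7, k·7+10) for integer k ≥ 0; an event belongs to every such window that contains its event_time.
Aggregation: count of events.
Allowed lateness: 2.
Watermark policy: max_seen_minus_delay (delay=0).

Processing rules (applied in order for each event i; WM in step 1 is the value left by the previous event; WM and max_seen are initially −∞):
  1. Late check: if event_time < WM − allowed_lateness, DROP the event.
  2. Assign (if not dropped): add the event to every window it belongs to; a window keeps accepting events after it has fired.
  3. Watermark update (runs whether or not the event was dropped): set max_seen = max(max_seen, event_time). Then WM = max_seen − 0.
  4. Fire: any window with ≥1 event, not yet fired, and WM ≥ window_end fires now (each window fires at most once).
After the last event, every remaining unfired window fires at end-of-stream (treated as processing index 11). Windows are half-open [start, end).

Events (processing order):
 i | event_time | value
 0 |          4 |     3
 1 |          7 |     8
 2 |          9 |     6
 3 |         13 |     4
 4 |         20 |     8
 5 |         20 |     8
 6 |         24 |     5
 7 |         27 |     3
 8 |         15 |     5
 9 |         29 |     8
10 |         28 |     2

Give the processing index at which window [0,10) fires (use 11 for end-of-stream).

i=0 t=4 v=3: → [0,10); WM=4
i=1 t=7 v=8: → [7,17),[0,10); WM=7
i=2 t=9 v=6: → [7,17),[0,10); WM=9
i=3 t=13 v=4: → [7,17); WM=13; [0,10) fires=3
i=4 t=20 v=8: → [14,24); WM=20; [7,17) fires=3
i=5 t=20 v=8: → [14,24); WM=20
i=6 t=24 v=5: → [21,31); WM=24; [14,24) fires=2
i=7 t=27 v=3: → [21,31); WM=27
i=8 t=15 v=5: DROP (t<27-2); WM=27
i=9 t=29 v=8: → [28,38),[21,31); WM=29
i=10 t=28 v=2: → [28,38),[21,31); WM=29

3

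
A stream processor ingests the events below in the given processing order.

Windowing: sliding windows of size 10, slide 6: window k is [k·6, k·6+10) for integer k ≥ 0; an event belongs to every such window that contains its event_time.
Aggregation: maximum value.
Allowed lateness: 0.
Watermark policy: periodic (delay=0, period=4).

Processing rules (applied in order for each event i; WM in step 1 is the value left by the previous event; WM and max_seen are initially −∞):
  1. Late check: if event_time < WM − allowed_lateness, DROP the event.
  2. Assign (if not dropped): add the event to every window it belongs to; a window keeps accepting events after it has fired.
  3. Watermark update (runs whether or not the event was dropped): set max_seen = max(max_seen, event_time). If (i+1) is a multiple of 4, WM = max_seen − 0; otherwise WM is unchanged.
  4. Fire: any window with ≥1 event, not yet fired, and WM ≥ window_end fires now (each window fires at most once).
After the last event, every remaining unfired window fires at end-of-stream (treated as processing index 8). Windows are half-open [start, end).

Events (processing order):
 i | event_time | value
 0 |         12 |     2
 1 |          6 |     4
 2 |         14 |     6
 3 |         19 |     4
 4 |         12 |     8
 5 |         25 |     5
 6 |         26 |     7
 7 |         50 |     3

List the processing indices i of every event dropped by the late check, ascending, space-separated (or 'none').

i=0 t=12 v=2: → [12,22),[6,16); WM=−∞
i=1 t=6 v=4: → [6,16),[0,10); WM=−∞
i=2 t=14 v=6: → [12,22),[6,16); WM=−∞
i=3 t=19 v=4: → [18,28),[12,22); WM=19; [0,10) fires=4 [6,16) fires=6
i=4 t=12 v=8: DROP (t<19-0); WM=19
i=5 t=25 v=5: → [24,34),[18,28); WM=19
i=6 t=26 v=7: → [24,34),[18,28); WM=19
i=7 t=50 v=3: → [48,58),[42,52); WM=50; [12,22) fires=6 [18,28) fires=7 [24,34) fires=7

4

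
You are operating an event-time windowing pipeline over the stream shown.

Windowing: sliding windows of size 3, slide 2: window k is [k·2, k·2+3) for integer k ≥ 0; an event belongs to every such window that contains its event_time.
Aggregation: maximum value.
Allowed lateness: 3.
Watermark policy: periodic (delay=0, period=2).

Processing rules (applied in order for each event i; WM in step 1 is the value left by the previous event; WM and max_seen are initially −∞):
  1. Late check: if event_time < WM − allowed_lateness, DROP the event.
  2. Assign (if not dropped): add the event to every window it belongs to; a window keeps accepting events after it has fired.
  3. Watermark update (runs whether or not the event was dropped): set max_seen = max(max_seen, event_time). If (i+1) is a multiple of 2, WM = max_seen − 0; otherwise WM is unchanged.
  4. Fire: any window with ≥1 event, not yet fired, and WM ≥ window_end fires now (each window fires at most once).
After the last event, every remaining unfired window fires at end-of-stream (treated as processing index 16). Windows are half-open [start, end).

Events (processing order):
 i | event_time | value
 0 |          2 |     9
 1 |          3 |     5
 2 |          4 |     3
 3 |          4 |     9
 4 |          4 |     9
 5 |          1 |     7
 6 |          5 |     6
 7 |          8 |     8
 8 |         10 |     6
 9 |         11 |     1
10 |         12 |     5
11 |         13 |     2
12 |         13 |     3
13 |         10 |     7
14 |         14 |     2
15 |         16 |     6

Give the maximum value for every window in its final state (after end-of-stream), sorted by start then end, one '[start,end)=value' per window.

[0,3)=9 [2,5)=9 [4,7)=9 [6,9)=8 [8,11)=8 [10,13)=7 [12,15)=5 [14,17)=6 [16,19)=6

i=0 t=2 v=9: → [2,5),[0,3); WM=−∞
i=1 t=3 v=5: → [2,5); WM=3; [0,3) fires=9
i=2 t=4 v=3: → [4,7),[2,5); WM=3
i=3 t=4 v=9: → [4,7),[2,5); WM=4
i=4 t=4 v=9: → [4,7),[2,5); WM=4
i=5 t=1 v=7: → [0,3); WM=4
i=6 t=5 v=6: → [4,7); WM=4
i=7 t=8 v=8: → [8,11),[6,9); WM=8; [2,5) fires=9 [4,7) fires=9
i=8 t=10 v=6: → [10,13),[8,11); WM=8
i=9 t=11 v=1: → [10,13); WM=11; [6,9) fires=8 [8,11) fires=8
i=10 t=12 v=5: → [12,15),[10,13); WM=11
i=11 t=13 v=2: → [12,15); WM=13; [10,13) fires=6
i=12 t=13 v=3: → [12,15); WM=13
i=13 t=10 v=7: → [10,13),[8,11); WM=13
i=14 t=14 v=2: → [14,17),[12,15); WM=13
i=15 t=16 v=6: → [16,19),[14,17); WM=16; [12,15) fires=5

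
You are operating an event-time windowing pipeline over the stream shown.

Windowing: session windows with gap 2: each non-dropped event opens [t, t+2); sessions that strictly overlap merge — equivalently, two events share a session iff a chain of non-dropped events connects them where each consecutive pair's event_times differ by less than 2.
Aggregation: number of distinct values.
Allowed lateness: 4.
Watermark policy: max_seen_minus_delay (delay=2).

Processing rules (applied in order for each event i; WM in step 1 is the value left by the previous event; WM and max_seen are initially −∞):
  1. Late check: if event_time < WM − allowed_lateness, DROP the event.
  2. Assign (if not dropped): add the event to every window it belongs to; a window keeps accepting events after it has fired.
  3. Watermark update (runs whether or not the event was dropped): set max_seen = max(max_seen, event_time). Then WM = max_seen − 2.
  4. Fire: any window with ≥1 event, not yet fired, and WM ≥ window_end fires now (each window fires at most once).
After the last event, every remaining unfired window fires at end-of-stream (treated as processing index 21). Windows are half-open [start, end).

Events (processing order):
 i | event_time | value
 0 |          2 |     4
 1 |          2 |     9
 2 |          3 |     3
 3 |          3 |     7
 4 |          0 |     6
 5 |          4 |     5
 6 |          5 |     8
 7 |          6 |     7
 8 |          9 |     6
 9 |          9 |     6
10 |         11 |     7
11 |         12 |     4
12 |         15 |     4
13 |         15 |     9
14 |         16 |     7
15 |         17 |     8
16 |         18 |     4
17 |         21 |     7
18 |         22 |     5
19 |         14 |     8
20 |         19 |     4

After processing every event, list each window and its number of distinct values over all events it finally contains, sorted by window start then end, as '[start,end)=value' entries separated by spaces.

i=0 t=2 v=4: → [2,4); WM=0
i=1 t=2 v=9: → [2,4); WM=0
i=2 t=3 v=3: → [2,5); WM=1
i=3 t=3 v=7: → [2,5); WM=1
i=4 t=0 v=6: → [0,2); WM=1
i=5 t=4 v=5: → [2,6); WM=2
i=6 t=5 v=8: → [2,7); WM=3
i=7 t=6 v=7: → [2,8); WM=4
i=8 t=9 v=6: → [9,11); WM=7
i=9 t=9 v=6: → [9,11); WM=7
i=10 t=11 v=7: → [11,13); WM=9
i=11 t=12 v=4: → [11,14); WM=10
i=12 t=15 v=4: → [15,17); WM=13
i=13 t=15 v=9: → [15,17); WM=13
i=14 t=16 v=7: → [15,18); WM=14
i=15 t=17 v=8: → [15,19); WM=15
i=16 t=18 v=4: → [15,20); WM=16
i=17 t=21 v=7: → [21,23); WM=19
i=18 t=22 v=5: → [21,24); WM=20
i=19 t=14 v=8: DROP (t<20-4); WM=20
i=20 t=19 v=4: → [15,21); WM=20

[0,2)=1 [2,8)=6 [9,11)=1 [11,14)=2 [15,21)=4 [21,24)=2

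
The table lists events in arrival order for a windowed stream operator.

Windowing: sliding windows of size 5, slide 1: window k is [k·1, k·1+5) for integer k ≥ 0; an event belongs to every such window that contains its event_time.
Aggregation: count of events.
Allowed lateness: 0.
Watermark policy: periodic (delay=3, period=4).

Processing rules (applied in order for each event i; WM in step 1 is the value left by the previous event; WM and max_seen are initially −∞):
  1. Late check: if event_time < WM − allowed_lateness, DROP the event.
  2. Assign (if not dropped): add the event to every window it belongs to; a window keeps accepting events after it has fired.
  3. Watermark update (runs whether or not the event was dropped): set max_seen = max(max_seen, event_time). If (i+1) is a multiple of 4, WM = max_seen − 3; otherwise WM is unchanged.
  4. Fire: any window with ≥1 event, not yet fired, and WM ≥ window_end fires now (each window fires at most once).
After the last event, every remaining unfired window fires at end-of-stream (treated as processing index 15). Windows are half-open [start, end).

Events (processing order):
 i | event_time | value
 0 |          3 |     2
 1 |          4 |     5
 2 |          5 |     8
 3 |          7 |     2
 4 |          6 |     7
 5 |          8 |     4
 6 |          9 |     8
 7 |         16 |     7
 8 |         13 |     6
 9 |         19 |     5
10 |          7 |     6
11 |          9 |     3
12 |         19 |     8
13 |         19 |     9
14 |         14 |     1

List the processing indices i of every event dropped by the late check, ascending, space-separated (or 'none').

10 11 14

i=0 t=3 v=2: → [3,8),[2,7),[1,6),[0,5); WM=−∞
i=1 t=4 v=5: → [4,9),[3,8),[2,7),[1,6),[0,5); WM=−∞
i=2 t=5 v=8: → [5,10),[4,9),[3,8),[2,7),[1,6); WM=−∞
i=3 t=7 v=2: → [7,12),[6,11),[5,10),[4,9),[3,8); WM=4
i=4 t=6 v=7: → [6,11),[5,10),[4,9),[3,8),[2,7); WM=4
i=5 t=8 v=4: → [8,13),[7,12),[6,11),[5,10),[4,9); WM=4
i=6 t=9 v=8: → [9,14),[8,13),[7,12),[6,11),[5,10); WM=4
i=7 t=16 v=7: → [16,21),[15,20),[14,19),[13,18),[12,17); WM=13; [0,5) fires=2 [1,6) fires=3 [2,7) fires=4 [3,8) fires=5 [4,9) fires=5 [5,10) fires=5 [6,11) fires=4 [7,12) fires=3 [8,13) fires=2
i=8 t=13 v=6: → [13,18),[12,17),[11,16),[10,15),[9,14); WM=13
i=9 t=19 v=5: → [19,24),[18,23),[17,22),[16,21),[15,20); WM=13
i=10 t=7 v=6: DROP (t<13-0); WM=13
i=11 t=9 v=3: DROP (t<13-0); WM=16; [9,14) fires=2 [10,15) fires=1 [11,16) fires=1
i=12 t=19 v=8: → [19,24),[18,23),[17,22),[16,21),[15,20); WM=16
i=13 t=19 v=9: → [19,24),[18,23),[17,22),[16,21),[15,20); WM=16
i=14 t=14 v=1: DROP (t<16-0); WM=16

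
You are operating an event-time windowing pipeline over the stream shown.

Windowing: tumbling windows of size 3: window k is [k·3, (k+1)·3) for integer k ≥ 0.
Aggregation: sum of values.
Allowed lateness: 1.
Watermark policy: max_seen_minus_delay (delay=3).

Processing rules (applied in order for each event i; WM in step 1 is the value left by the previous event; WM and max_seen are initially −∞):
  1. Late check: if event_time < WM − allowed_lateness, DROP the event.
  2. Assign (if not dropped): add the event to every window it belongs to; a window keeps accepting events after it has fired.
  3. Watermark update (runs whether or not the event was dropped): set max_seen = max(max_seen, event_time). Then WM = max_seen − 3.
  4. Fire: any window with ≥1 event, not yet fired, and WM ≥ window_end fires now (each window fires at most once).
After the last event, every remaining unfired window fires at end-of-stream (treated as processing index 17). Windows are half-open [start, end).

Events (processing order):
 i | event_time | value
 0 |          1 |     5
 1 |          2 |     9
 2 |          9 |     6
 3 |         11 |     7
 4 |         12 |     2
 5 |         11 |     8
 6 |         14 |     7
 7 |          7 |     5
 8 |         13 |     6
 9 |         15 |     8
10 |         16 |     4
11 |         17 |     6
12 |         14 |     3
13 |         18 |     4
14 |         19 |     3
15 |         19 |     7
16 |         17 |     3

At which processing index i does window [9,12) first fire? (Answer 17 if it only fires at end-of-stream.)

i=0 t=1 v=5: → [0,3); WM=-2
i=1 t=2 v=9: → [0,3); WM=-1
i=2 t=9 v=6: → [9,12); WM=6; [0,3) fires=14
i=3 t=11 v=7: → [9,12); WM=8
i=4 t=12 v=2: → [12,15); WM=9
i=5 t=11 v=8: → [9,12); WM=9
i=6 t=14 v=7: → [12,15); WM=11
i=7 t=7 v=5: DROP (t<11-1); WM=11
i=8 t=13 v=6: → [12,15); WM=11
i=9 t=15 v=8: → [15,18); WM=12; [9,12) fires=21
i=10 t=16 v=4: → [15,18); WM=13
i=11 t=17 v=6: → [15,18); WM=14
i=12 t=14 v=3: → [12,15); WM=14
i=13 t=18 v=4: → [18,21); WM=15; [12,15) fires=18
i=14 t=19 v=3: → [18,21); WM=16
i=15 t=19 v=7: → [18,21); WM=16
i=16 t=17 v=3: → [15,18); WM=16

9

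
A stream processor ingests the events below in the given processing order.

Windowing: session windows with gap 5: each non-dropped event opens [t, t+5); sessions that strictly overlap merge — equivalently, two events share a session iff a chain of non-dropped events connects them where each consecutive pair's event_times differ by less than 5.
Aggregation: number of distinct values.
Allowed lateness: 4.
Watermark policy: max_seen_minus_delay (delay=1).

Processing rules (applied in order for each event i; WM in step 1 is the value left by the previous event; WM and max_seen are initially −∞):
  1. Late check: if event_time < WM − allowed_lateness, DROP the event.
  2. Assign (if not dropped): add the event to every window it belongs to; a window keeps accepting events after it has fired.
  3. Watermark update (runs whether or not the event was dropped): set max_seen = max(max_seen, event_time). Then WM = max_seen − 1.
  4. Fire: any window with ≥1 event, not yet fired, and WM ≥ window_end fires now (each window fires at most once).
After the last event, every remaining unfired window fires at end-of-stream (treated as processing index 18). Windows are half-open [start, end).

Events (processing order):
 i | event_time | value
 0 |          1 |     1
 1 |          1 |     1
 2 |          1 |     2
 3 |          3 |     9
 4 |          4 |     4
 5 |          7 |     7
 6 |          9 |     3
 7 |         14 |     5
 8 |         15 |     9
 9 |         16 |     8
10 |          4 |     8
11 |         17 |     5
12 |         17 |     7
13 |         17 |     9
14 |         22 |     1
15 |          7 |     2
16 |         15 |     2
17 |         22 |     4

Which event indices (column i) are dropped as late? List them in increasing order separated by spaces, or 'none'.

10 15 16

i=0 t=1 v=1: → [1,6); WM=0
i=1 t=1 v=1: → [1,6); WM=0
i=2 t=1 v=2: → [1,6); WM=0
i=3 t=3 v=9: → [1,8); WM=2
i=4 t=4 v=4: → [1,9); WM=3
i=5 t=7 v=7: → [1,12); WM=6
i=6 t=9 v=3: → [1,14); WM=8
i=7 t=14 v=5: → [14,19); WM=13
i=8 t=15 v=9: → [14,20); WM=14
i=9 t=16 v=8: → [14,21); WM=15
i=10 t=4 v=8: DROP (t<15-4); WM=15
i=11 t=17 v=5: → [14,22); WM=16
i=12 t=17 v=7: → [14,22); WM=16
i=13 t=17 v=9: → [14,22); WM=16
i=14 t=22 v=1: → [22,27); WM=21
i=15 t=7 v=2: DROP (t<21-4); WM=21
i=16 t=15 v=2: DROP (t<21-4); WM=21
i=17 t=22 v=4: → [22,27); WM=21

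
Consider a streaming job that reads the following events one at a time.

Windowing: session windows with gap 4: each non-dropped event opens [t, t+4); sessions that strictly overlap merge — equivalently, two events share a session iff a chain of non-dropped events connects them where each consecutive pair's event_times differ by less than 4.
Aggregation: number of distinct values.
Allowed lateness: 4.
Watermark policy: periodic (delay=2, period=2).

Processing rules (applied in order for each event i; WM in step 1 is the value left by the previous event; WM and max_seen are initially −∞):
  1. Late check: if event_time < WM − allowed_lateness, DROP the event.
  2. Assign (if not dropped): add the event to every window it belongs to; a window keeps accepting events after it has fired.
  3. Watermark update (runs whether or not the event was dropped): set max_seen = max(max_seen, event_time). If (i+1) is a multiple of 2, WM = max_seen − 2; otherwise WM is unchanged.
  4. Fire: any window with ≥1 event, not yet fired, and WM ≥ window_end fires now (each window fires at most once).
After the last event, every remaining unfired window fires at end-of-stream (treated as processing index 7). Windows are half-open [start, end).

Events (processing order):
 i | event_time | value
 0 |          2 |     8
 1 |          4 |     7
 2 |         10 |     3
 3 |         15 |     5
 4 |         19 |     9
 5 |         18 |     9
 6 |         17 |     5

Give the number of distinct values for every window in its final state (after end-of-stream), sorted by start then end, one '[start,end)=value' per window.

i=0 t=2 v=8: → [2,6); WM=−∞
i=1 t=4 v=7: → [2,8); WM=2
i=2 t=10 v=3: → [10,14); WM=2
i=3 t=15 v=5: → [15,19); WM=13
i=4 t=19 v=9: → [19,23); WM=13
i=5 t=18 v=9: → [15,23); WM=17
i=6 t=17 v=5: → [15,23); WM=17

[2,8)=2 [10,14)=1 [15,23)=2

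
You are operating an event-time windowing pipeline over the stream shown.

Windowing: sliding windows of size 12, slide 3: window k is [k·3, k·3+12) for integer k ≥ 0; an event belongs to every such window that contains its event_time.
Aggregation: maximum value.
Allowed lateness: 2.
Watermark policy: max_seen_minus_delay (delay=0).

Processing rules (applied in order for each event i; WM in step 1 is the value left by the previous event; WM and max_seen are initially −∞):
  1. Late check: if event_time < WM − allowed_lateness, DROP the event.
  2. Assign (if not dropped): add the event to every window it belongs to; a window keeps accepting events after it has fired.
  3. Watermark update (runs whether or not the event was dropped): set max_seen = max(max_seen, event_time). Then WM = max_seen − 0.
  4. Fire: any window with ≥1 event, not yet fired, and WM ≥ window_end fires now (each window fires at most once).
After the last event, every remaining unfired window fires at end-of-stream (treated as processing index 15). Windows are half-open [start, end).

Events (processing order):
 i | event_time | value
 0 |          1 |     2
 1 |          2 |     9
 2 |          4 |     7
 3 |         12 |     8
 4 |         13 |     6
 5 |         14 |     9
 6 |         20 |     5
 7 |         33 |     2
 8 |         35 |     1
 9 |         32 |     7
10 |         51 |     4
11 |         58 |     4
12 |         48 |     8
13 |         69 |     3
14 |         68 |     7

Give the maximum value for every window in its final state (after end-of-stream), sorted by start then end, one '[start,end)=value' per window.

[0,12)=9 [3,15)=9 [6,18)=9 [9,21)=9 [12,24)=9 [15,27)=5 [18,30)=5 [24,36)=2 [27,39)=2 [30,42)=2 [33,45)=2 [42,54)=4 [45,57)=4 [48,60)=4 [51,63)=4 [54,66)=4 [57,69)=7 [60,72)=7 [63,75)=7 [66,78)=7 [69,81)=3

i=0 t=1 v=2: → [0,12); WM=1
i=1 t=2 v=9: → [0,12); WM=2
i=2 t=4 v=7: → [3,15),[0,12); WM=4
i=3 t=12 v=8: → [12,24),[9,21),[6,18),[3,15); WM=12; [0,12) fires=9
i=4 t=13 v=6: → [12,24),[9,21),[6,18),[3,15); WM=13
i=5 t=14 v=9: → [12,24),[9,21),[6,18),[3,15); WM=14
i=6 t=20 v=5: → [18,30),[15,27),[12,24),[9,21); WM=20; [3,15) fires=9 [6,18) fires=9
i=7 t=33 v=2: → [33,45),[30,42),[27,39),[24,36); WM=33; [9,21) fires=9 [12,24) fires=9 [15,27) fires=5 [18,30) fires=5
i=8 t=35 v=1: → [33,45),[30,42),[27,39),[24,36); WM=35
i=9 t=32 v=7: DROP (t<35-2); WM=35
i=10 t=51 v=4: → [51,63),[48,60),[45,57),[42,54); WM=51; [24,36) fires=2 [27,39) fires=2 [30,42) fires=2 [33,45) fires=2
i=11 t=58 v=4: → [57,69),[54,66),[51,63),[48,60); WM=58; [42,54) fires=4 [45,57) fires=4
i=12 t=48 v=8: DROP (t<58-2); WM=58
i=13 t=69 v=3: → [69,81),[66,78),[63,75),[60,72); WM=69; [48,60) fires=4 [51,63) fires=4 [54,66) fires=4 [57,69) fires=4
i=14 t=68 v=7: → [66,78),[63,75),[60,72),[57,69); WM=69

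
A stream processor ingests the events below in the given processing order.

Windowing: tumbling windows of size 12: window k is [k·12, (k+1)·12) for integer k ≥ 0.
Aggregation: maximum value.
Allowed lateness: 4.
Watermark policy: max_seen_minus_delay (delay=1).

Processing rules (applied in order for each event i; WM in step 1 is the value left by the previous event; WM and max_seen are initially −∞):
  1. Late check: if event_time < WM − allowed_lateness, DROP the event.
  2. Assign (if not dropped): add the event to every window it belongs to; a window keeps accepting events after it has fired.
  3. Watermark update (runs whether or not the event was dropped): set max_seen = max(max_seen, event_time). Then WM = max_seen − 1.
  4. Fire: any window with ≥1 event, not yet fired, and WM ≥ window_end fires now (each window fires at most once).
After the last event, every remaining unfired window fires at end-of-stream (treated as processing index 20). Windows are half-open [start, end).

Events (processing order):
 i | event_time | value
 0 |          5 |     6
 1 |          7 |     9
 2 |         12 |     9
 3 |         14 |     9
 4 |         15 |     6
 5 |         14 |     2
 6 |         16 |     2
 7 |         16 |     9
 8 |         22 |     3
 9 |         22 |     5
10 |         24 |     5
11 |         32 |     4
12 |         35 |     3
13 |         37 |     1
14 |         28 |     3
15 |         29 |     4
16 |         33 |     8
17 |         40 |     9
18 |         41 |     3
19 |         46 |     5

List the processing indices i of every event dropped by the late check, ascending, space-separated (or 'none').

14 15

i=0 t=5 v=6: → [0,12); WM=4
i=1 t=7 v=9: → [0,12); WM=6
i=2 t=12 v=9: → [12,24); WM=11
i=3 t=14 v=9: → [12,24); WM=13; [0,12) fires=9
i=4 t=15 v=6: → [12,24); WM=14
i=5 t=14 v=2: → [12,24); WM=14
i=6 t=16 v=2: → [12,24); WM=15
i=7 t=16 v=9: → [12,24); WM=15
i=8 t=22 v=3: → [12,24); WM=21
i=9 t=22 v=5: → [12,24); WM=21
i=10 t=24 v=5: → [24,36); WM=23
i=11 t=32 v=4: → [24,36); WM=31; [12,24) fires=9
i=12 t=35 v=3: → [24,36); WM=34
i=13 t=37 v=1: → [36,48); WM=36; [24,36) fires=5
i=14 t=28 v=3: DROP (t<36-4); WM=36
i=15 t=29 v=4: DROP (t<36-4); WM=36
i=16 t=33 v=8: → [24,36); WM=36
i=17 t=40 v=9: → [36,48); WM=39
i=18 t=41 v=3: → [36,48); WM=40
i=19 t=46 v=5: → [36,48); WM=45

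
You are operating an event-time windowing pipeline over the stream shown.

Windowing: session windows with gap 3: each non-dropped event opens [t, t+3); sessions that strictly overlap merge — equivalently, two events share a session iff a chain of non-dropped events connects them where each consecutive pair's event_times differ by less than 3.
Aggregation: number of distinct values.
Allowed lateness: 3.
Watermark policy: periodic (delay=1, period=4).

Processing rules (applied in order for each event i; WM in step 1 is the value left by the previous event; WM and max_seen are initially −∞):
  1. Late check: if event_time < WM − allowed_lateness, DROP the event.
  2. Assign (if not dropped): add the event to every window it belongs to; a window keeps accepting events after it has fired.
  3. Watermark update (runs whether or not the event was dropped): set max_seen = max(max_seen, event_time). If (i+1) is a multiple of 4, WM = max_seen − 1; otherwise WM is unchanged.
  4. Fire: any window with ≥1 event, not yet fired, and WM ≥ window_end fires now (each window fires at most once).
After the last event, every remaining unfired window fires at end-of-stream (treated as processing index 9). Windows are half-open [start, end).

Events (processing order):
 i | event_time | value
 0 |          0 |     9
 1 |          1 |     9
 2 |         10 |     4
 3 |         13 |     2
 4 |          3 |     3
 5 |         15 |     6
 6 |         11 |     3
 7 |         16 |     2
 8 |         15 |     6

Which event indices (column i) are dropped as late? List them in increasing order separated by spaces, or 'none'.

i=0 t=0 v=9: → [0,3); WM=−∞
i=1 t=1 v=9: → [0,4); WM=−∞
i=2 t=10 v=4: → [10,13); WM=−∞
i=3 t=13 v=2: → [13,16); WM=12
i=4 t=3 v=3: DROP (t<12-3); WM=12
i=5 t=15 v=6: → [13,18); WM=12
i=6 t=11 v=3: → [10,18); WM=12
i=7 t=16 v=2: → [10,19); WM=15
i=8 t=15 v=6: → [10,19); WM=15

4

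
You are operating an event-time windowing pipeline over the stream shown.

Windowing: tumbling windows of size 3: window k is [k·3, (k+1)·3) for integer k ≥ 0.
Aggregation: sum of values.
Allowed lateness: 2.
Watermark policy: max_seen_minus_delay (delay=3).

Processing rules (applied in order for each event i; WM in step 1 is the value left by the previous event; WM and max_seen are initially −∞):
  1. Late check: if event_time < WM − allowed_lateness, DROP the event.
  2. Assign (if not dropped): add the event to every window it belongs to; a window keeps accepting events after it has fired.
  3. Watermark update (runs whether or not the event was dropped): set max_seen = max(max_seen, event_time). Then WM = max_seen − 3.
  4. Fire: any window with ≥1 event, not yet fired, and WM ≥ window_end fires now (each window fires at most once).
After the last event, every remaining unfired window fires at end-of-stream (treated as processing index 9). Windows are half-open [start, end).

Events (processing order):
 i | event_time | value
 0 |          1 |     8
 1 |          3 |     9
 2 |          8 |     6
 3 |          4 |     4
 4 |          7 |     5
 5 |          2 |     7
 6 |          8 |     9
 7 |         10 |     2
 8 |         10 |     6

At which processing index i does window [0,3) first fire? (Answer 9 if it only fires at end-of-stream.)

i=0 t=1 v=8: → [0,3); WM=-2
i=1 t=3 v=9: → [3,6); WM=0
i=2 t=8 v=6: → [6,9); WM=5; [0,3) fires=8
i=3 t=4 v=4: → [3,6); WM=5
i=4 t=7 v=5: → [6,9); WM=5
i=5 t=2 v=7: DROP (t<5-2); WM=5
i=6 t=8 v=9: → [6,9); WM=5
i=7 t=10 v=2: → [9,12); WM=7; [3,6) fires=13
i=8 t=10 v=6: → [9,12); WM=7

2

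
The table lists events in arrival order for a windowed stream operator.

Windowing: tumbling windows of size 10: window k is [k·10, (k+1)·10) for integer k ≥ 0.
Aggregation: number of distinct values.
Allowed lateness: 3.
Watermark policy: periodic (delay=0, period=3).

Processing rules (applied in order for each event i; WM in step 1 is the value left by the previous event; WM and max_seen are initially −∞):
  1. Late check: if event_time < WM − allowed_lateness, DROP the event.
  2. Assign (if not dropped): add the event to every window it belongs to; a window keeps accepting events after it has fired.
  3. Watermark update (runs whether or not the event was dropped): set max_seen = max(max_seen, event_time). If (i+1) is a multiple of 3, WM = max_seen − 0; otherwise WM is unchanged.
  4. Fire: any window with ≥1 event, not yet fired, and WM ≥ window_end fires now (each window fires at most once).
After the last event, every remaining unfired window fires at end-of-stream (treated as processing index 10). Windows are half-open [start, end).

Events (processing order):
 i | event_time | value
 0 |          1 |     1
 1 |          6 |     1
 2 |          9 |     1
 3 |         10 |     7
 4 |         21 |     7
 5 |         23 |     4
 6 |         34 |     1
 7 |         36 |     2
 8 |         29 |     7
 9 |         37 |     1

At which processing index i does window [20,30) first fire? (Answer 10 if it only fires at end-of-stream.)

8

i=0 t=1 v=1: → [0,10); WM=−∞
i=1 t=6 v=1: → [0,10); WM=−∞
i=2 t=9 v=1: → [0,10); WM=9
i=3 t=10 v=7: → [10,20); WM=9
i=4 t=21 v=7: → [20,30); WM=9
i=5 t=23 v=4: → [20,30); WM=23; [0,10) fires=1 [10,20) fires=1
i=6 t=34 v=1: → [30,40); WM=23
i=7 t=36 v=2: → [30,40); WM=23
i=8 t=29 v=7: → [20,30); WM=36; [20,30) fires=2
i=9 t=37 v=1: → [30,40); WM=36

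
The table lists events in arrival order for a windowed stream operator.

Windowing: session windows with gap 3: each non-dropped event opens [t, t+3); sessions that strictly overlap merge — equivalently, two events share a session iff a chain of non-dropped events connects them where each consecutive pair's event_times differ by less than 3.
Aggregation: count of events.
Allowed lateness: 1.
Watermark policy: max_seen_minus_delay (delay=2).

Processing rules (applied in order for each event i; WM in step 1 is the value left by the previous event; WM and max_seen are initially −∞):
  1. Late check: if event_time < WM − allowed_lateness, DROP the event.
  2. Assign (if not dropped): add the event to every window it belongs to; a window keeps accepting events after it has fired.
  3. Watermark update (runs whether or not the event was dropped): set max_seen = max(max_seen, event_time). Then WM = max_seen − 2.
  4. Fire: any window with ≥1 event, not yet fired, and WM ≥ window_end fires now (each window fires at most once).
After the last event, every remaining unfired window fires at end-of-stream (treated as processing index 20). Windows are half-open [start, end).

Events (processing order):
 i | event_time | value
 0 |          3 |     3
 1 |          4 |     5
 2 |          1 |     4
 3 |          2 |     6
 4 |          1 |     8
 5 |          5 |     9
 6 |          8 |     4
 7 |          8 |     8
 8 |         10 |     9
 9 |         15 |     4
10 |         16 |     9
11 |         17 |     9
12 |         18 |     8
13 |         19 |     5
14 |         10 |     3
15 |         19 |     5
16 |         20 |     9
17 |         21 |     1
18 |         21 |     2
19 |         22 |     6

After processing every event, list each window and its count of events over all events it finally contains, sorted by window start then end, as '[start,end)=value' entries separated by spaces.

i=0 t=3 v=3: → [3,6); WM=1
i=1 t=4 v=5: → [3,7); WM=2
i=2 t=1 v=4: → [1,7); WM=2
i=3 t=2 v=6: → [1,7); WM=2
i=4 t=1 v=8: → [1,7); WM=2
i=5 t=5 v=9: → [1,8); WM=3
i=6 t=8 v=4: → [8,11); WM=6
i=7 t=8 v=8: → [8,11); WM=6
i=8 t=10 v=9: → [8,13); WM=8
i=9 t=15 v=4: → [15,18); WM=13
i=10 t=16 v=9: → [15,19); WM=14
i=11 t=17 v=9: → [15,20); WM=15
i=12 t=18 v=8: → [15,21); WM=16
i=13 t=19 v=5: → [15,22); WM=17
i=14 t=10 v=3: DROP (t<17-1); WM=17
i=15 t=19 v=5: → [15,22); WM=17
i=16 t=20 v=9: → [15,23); WM=18
i=17 t=21 v=1: → [15,24); WM=19
i=18 t=21 v=2: → [15,24); WM=19
i=19 t=22 v=6: → [15,25); WM=20

[1,8)=6 [8,13)=3 [15,25)=10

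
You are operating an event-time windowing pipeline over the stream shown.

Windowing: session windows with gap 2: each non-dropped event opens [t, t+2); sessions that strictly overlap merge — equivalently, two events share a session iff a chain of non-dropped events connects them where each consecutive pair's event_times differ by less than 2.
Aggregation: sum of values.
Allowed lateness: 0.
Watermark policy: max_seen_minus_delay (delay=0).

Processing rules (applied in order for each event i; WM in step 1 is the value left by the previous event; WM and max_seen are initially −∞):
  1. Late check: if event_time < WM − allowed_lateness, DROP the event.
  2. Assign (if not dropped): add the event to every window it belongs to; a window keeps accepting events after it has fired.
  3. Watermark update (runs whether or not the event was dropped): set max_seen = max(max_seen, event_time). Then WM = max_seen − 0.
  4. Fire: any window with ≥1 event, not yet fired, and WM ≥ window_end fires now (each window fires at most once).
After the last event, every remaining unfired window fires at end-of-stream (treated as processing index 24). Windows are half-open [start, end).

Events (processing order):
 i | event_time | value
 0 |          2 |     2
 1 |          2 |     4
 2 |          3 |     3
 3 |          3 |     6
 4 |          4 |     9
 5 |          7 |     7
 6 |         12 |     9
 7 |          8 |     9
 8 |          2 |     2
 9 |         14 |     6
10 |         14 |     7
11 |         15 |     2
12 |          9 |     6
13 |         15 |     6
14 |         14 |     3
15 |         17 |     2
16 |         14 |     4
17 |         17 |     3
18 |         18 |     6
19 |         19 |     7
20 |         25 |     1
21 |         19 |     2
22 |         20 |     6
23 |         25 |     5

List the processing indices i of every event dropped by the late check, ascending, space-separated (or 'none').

7 8 12 14 16 21 22

i=0 t=2 v=2: → [2,4); WM=2
i=1 t=2 v=4: → [2,4); WM=2
i=2 t=3 v=3: → [2,5); WM=3
i=3 t=3 v=6: → [2,5); WM=3
i=4 t=4 v=9: → [2,6); WM=4
i=5 t=7 v=7: → [7,9); WM=7
i=6 t=12 v=9: → [12,14); WM=12
i=7 t=8 v=9: DROP (t<12-0); WM=12
i=8 t=2 v=2: DROP (t<12-0); WM=12
i=9 t=14 v=6: → [14,16); WM=14
i=10 t=14 v=7: → [14,16); WM=14
i=11 t=15 v=2: → [14,17); WM=15
i=12 t=9 v=6: DROP (t<15-0); WM=15
i=13 t=15 v=6: → [14,17); WM=15
i=14 t=14 v=3: DROP (t<15-0); WM=15
i=15 t=17 v=2: → [17,19); WM=17
i=16 t=14 v=4: DROP (t<17-0); WM=17
i=17 t=17 v=3: → [17,19); WM=17
i=18 t=18 v=6: → [17,20); WM=18
i=19 t=19 v=7: → [17,21); WM=19
i=20 t=25 v=1: → [25,27); WM=25
i=21 t=19 v=2: DROP (t<25-0); WM=25
i=22 t=20 v=6: DROP (t<25-0); WM=25
i=23 t=25 v=5: → [25,27); WM=25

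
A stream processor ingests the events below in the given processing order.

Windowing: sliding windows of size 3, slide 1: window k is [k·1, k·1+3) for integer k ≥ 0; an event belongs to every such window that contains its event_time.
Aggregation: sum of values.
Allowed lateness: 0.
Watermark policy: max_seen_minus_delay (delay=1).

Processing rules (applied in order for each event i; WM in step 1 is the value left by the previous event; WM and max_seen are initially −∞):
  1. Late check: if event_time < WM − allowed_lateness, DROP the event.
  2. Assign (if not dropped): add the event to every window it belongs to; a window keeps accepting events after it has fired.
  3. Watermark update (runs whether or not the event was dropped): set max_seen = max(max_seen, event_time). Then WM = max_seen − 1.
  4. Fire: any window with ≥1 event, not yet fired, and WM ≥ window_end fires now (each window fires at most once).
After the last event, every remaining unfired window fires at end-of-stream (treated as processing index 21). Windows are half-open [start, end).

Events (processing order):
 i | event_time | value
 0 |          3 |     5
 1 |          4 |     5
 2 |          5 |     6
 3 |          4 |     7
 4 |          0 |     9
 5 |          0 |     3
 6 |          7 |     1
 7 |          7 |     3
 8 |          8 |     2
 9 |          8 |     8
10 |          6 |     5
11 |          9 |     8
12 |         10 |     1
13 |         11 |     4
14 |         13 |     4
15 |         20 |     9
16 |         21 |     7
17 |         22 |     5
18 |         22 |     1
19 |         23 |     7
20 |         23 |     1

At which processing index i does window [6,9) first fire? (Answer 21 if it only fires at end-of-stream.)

12

i=0 t=3 v=5: → [3,6),[2,5),[1,4); WM=2
i=1 t=4 v=5: → [4,7),[3,6),[2,5); WM=3
i=2 t=5 v=6: → [5,8),[4,7),[3,6); WM=4; [1,4) fires=5
i=3 t=4 v=7: → [4,7),[3,6),[2,5); WM=4
i=4 t=0 v=9: DROP (t<4-0); WM=4
i=5 t=0 v=3: DROP (t<4-0); WM=4
i=6 t=7 v=1: → [7,10),[6,9),[5,8); WM=6; [2,5) fires=17 [3,6) fires=23
i=7 t=7 v=3: → [7,10),[6,9),[5,8); WM=6
i=8 t=8 v=2: → [8,11),[7,10),[6,9); WM=7; [4,7) fires=18
i=9 t=8 v=8: → [8,11),[7,10),[6,9); WM=7
i=10 t=6 v=5: DROP (t<7-0); WM=7
i=11 t=9 v=8: → [9,12),[8,11),[7,10); WM=8; [5,8) fires=10
i=12 t=10 v=1: → [10,13),[9,12),[8,11); WM=9; [6,9) fires=14
i=13 t=11 v=4: → [11,14),[10,13),[9,12); WM=10; [7,10) fires=22
i=14 t=13 v=4: → [13,16),[12,15),[11,14); WM=12; [8,11) fires=19 [9,12) fires=13
i=15 t=20 v=9: → [20,23),[19,22),[18,21); WM=19; [10,13) fires=5 [11,14) fires=8 [12,15) fires=4 [13,16) fires=4
i=16 t=21 v=7: → [21,24),[20,23),[19,22); WM=20
i=17 t=22 v=5: → [22,25),[21,24),[20,23); WM=21; [18,21) fires=9
i=18 t=22 v=1: → [22,25),[21,24),[20,23); WM=21
i=19 t=23 v=7: → [23,26),[22,25),[21,24); WM=22; [19,22) fires=16
i=20 t=23 v=1: → [23,26),[22,25),[21,24); WM=22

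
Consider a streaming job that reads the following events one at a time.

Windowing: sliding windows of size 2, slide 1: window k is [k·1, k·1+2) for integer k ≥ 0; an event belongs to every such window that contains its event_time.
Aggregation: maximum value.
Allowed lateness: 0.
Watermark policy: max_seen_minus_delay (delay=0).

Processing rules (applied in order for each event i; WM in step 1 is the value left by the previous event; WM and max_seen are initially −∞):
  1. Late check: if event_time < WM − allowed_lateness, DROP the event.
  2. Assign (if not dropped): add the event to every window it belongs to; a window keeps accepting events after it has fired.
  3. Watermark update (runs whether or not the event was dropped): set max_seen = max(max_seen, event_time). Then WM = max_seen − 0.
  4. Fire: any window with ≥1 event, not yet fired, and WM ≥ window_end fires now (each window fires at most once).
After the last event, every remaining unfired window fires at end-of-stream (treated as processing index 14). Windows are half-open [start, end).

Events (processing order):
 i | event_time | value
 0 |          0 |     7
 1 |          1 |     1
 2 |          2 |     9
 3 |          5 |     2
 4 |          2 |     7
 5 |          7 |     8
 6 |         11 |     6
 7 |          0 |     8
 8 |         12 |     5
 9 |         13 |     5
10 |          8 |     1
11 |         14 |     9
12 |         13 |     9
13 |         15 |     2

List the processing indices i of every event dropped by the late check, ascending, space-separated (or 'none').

4 7 10 12

i=0 t=0 v=7: → [0,2); WM=0
i=1 t=1 v=1: → [1,3),[0,2); WM=1
i=2 t=2 v=9: → [2,4),[1,3); WM=2; [0,2) fires=7
i=3 t=5 v=2: → [5,7),[4,6); WM=5; [1,3) fires=9 [2,4) fires=9
i=4 t=2 v=7: DROP (t<5-0); WM=5
i=5 t=7 v=8: → [7,9),[6,8); WM=7; [4,6) fires=2 [5,7) fires=2
i=6 t=11 v=6: → [11,13),[10,12); WM=11; [6,8) fires=8 [7,9) fires=8
i=7 t=0 v=8: DROP (t<11-0); WM=11
i=8 t=12 v=5: → [12,14),[11,13); WM=12; [10,12) fires=6
i=9 t=13 v=5: → [13,15),[12,14); WM=13; [11,13) fires=6
i=10 t=8 v=1: DROP (t<13-0); WM=13
i=11 t=14 v=9: → [14,16),[13,15); WM=14; [12,14) fires=5
i=12 t=13 v=9: DROP (t<14-0); WM=14
i=13 t=15 v=2: → [15,17),[14,16); WM=15; [13,15) fires=9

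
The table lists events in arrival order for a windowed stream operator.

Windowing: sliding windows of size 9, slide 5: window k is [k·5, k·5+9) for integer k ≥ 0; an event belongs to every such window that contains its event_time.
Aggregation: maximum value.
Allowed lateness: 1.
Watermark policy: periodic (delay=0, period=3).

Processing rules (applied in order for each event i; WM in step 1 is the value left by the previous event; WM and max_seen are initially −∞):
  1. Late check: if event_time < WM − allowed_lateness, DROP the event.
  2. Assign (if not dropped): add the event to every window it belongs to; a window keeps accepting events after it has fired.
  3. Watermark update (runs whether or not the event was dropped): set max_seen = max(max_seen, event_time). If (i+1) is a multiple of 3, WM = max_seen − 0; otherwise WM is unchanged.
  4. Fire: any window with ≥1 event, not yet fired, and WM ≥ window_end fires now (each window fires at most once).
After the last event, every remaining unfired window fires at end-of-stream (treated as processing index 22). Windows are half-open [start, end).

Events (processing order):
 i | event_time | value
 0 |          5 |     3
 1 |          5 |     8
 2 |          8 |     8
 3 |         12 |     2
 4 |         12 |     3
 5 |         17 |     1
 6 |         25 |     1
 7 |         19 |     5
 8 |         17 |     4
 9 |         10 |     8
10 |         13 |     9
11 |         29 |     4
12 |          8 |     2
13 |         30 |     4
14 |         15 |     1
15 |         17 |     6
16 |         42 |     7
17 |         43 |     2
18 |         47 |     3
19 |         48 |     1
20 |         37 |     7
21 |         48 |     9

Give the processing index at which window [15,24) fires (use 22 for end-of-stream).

8

i=0 t=5 v=3: → [5,14),[0,9); WM=−∞
i=1 t=5 v=8: → [5,14),[0,9); WM=−∞
i=2 t=8 v=8: → [5,14),[0,9); WM=8
i=3 t=12 v=2: → [10,19),[5,14); WM=8
i=4 t=12 v=3: → [10,19),[5,14); WM=8
i=5 t=17 v=1: → [15,24),[10,19); WM=17; [0,9) fires=8 [5,14) fires=8
i=6 t=25 v=1: → [25,34),[20,29); WM=17
i=7 t=19 v=5: → [15,24); WM=17
i=8 t=17 v=4: → [15,24),[10,19); WM=25; [10,19) fires=4 [15,24) fires=5
i=9 t=10 v=8: DROP (t<25-1); WM=25
i=10 t=13 v=9: DROP (t<25-1); WM=25
i=11 t=29 v=4: → [25,34); WM=29; [20,29) fires=1
i=12 t=8 v=2: DROP (t<29-1); WM=29
i=13 t=30 v=4: → [30,39),[25,34); WM=29
i=14 t=15 v=1: DROP (t<29-1); WM=30
i=15 t=17 v=6: DROP (t<30-1); WM=30
i=16 t=42 v=7: → [40,49),[35,44); WM=30
i=17 t=43 v=2: → [40,49),[35,44); WM=43; [25,34) fires=4 [30,39) fires=4
i=18 t=47 v=3: → [45,54),[40,49); WM=43
i=19 t=48 v=1: → [45,54),[40,49); WM=43
i=20 t=37 v=7: DROP (t<43-1); WM=48; [35,44) fires=7
i=21 t=48 v=9: → [45,54),[40,49); WM=48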